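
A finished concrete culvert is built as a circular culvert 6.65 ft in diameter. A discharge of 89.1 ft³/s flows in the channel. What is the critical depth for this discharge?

y_c = 2.46 ft

At critical depth, Q² T / (g A³) = 1, i.e. A³/T = Q²/g = 89.1²/32.2 = 246.5.
Try y = 2.83 ft: A³/T = 425.1 — too large.
Try y = 2.09 ft: A³/T = 132.2 — too small.
Try y = 2.46 ft: A³/T = 248.1 — close enough.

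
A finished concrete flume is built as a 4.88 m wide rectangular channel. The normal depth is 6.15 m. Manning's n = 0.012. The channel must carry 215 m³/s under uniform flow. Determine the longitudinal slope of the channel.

Flow area A = b·y = 4.88 × 6.15 = 30.01 m². Wetted perimeter P = b + 2y = 4.88 + 2×6.15 = 17.18 m.
Hydraulic radius R = A/P = 30.01/17.18 = 1.747 m.
From Manning's equation, S = [nQ / (1 A R^(2/3))]² = [0.012 × 215 / (1 × 30.01 × 1.747^(2/3))]² = 0.00351.

S = 0.00351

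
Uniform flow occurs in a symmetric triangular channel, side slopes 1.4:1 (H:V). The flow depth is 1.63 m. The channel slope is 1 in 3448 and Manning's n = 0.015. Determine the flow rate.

Q = 3.21 m³/s

For a triangular section with side slope z = 1.4: A = zy² = 1.4×1.63² = 3.72 m²; P = 2y√(1+z²) = 2×1.63×1.72 = 5.609 m.
Hydraulic radius R = A/P = 3.72/5.609 = 0.6632 m.
Manning's equation: Q = (1/n) A R^(2/3) S^(1/2) = (1/0.015) × 3.72 × 0.6632^(2/3) × 0.00029^(1/2) = 3.21 m³/s.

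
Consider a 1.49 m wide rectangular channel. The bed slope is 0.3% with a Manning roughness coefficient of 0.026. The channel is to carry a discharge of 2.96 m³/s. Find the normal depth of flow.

y_n = 1.5 m

Manning's equation rearranged: A R^(2/3) = nQ / (1·√S) = 0.026 × 2.96 / (√0.003) = 1.405.
At y = 1.32 m: A R^(2/3) = 1.199 — short.
At y = 1.67 m: A R^(2/3) = 1.599 — over.
At y = 1.5 m: A R^(2/3) = 1.404 — ≈ 1.405.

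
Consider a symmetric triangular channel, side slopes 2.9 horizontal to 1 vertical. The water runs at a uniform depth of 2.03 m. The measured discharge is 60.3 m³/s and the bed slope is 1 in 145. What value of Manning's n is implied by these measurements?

For a triangular section with side slope z = 2.9: A = zy² = 2.9×2.03² = 11.95 m²; P = 2y√(1+z²) = 2×2.03×3.068 = 12.45 m.
Hydraulic radius R = A/P = 11.95/12.45 = 0.9596 m.
Rearranging Manning's equation: n = (1/Q) A R^(2/3) S^(1/2) = (1/60.3) × 11.95 × 0.9596^(2/3) × √0.006897 = 0.016.

n = 0.016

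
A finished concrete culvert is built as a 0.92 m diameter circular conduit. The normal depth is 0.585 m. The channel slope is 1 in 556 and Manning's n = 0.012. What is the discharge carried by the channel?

Q = 0.646 m³/s

For a circular section of diameter D = 0.92 m at depth y = 0.585 m, the central angle is θ = 2 arccos(1 − 2y/D) = 3.692 rad. Then A = (D²/8)(θ − sin θ) = 0.4459 m² and P = Dθ/2 = 1.698 m.
Hydraulic radius R = A/P = 0.4459/1.698 = 0.2626 m.
Manning's equation: Q = (1/n) A R^(2/3) S^(1/2) = (1/0.012) × 0.4459 × 0.2626^(2/3) × 0.001799^(1/2) = 0.646 m³/s.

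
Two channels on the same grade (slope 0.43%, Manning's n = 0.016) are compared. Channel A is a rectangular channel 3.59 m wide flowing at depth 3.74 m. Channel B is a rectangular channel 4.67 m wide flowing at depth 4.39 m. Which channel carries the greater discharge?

Channel A: Flow area A = b·y = 3.59 × 3.74 = 13.43 m². Wetted perimeter P = b + 2y = 3.59 + 2×3.74 = 11.07 m. Hydraulic radius R = A/P = 13.43/11.07 = 1.213 m. Q_A = (1/0.016)·13.43·1.213^(2/3)·√0.0043 = 62.58 m³/s.
Channel B: Flow area A = b·y = 4.67 × 4.39 = 20.5 m². Wetted perimeter P = b + 2y = 4.67 + 2×4.39 = 13.45 m. Hydraulic radius R = A/P = 20.5/13.45 = 1.524 m. Q_B = (1/0.016)·20.5·1.524^(2/3)·√0.0043 = 111.3 m³/s.
Q_A = 62.58 m³/s vs Q_B = 111.3 m³/s, so channel B carries more.

channel B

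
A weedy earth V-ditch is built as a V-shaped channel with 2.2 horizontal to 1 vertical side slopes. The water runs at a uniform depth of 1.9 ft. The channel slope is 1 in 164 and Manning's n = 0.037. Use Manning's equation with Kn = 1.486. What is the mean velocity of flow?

For a triangular section with side slope z = 2.2: A = zy² = 2.2×1.9² = 7.942 ft²; P = 2y√(1+z²) = 2×1.9×2.417 = 9.183 ft.
Hydraulic radius R = A/P = 7.942/9.183 = 0.8648 ft.
From Manning's equation, V = (1.486/n) R^(2/3) S^(1/2) = (1.486/0.037) × 0.8648^(2/3) × 0.006098^(1/2) = 2.85 ft/s.

V = 2.85 ft/s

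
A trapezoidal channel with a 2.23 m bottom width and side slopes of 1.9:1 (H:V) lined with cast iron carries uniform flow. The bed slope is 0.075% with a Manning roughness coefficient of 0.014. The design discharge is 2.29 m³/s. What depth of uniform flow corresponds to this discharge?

y_n = 0.61 m

Manning's equation rearranged: A R^(2/3) = nQ / (1·√S) = 0.014 × 2.29 / (√0.00075) = 1.171.
At y = 0.462 m: A R^(2/3) = 0.7004 — too small.
At y = 0.729 m: A R^(2/3) = 1.642 — too large.
At y = 0.61 m: A R^(2/3) = 1.171 — matches.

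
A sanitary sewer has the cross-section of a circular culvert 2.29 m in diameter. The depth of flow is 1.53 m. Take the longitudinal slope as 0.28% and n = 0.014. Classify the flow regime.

subcritical

For a circular section of diameter D = 2.29 m at depth y = 1.53 m, the central angle is θ = 2 arccos(1 − 2y/D) = 3.827 rad. Then A = (D²/8)(θ − sin θ) = 2.924 m² and P = Dθ/2 = 4.382 m.
Hydraulic radius R = A/P = 2.924/4.382 = 0.6672 m.
V = (1/n) R^(2/3) √S = (1/0.014) × 0.6672^(2/3) × √0.0028 = 2.886 m/s. Hydraulic depth D_h = A/T = 2.924/2.157 = 1.356 m.
Froude number Fr = V/√(g·D_h) = 2.886/√(9.81×1.356) = 0.791, which is less than 1, so the flow is subcritical.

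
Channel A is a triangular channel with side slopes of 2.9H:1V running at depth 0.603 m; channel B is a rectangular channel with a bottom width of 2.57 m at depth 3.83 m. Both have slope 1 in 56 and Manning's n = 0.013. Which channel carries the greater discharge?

channel B

Channel A: For a triangular section with side slope z = 2.9: A = zy² = 2.9×0.603² = 1.054 m²; P = 2y√(1+z²) = 2×0.603×3.068 = 3.699 m. Hydraulic radius R = A/P = 1.054/3.699 = 0.285 m. Q_A = (1/0.013)·1.054·0.285^(2/3)·√0.01786 = 4.694 m³/s.
Channel B: Flow area A = b·y = 2.57 × 3.83 = 9.843 m². Wetted perimeter P = b + 2y = 2.57 + 2×3.83 = 10.23 m. Hydraulic radius R = A/P = 9.843/10.23 = 0.9622 m. Q_B = (1/0.013)·9.843·0.9622^(2/3)·√0.01786 = 98.61 m³/s.
Q_A = 4.694 m³/s vs Q_B = 98.61 m³/s, so channel B carries more.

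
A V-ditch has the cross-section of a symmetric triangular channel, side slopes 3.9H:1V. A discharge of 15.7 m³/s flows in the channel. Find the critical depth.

y_c = 1.27 m

At critical depth, Q² T / (g A³) = 1, i.e. A³/T = Q²/g = 15.7²/9.81 = 25.13.
Try y = 1.05 m: A³/T = 9.706 — low.
Try y = 1.39 m: A³/T = 39.46 — high.
Try y = 1.27 m: A³/T = 25.13 — ≈ 25.13.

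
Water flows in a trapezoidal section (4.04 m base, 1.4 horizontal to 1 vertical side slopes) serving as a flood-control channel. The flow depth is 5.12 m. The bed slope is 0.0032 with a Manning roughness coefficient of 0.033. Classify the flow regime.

With bottom width b = 4.04 m and side slope z = 1.4: A = (b + zy)y = (4.04 + 1.4×5.12)×5.12 = 57.38 m²; P = b + 2y√(1+z²) = 4.04 + 2×5.12×1.72 = 21.66 m.
Hydraulic radius R = A/P = 57.38/21.66 = 2.65 m.
V = (1/n) R^(2/3) √S = (1/0.033) × 2.65^(2/3) × √0.0032 = 3.282 m/s. Hydraulic depth D_h = A/T = 57.38/18.38 = 3.123 m.
Froude number Fr = V/√(g·D_h) = 3.282/√(9.81×3.123) = 0.593, which is less than 1, so the flow is subcritical.

subcritical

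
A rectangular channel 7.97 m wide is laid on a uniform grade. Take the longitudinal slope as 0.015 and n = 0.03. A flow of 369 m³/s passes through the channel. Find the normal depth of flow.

Manning's equation rearranged: A R^(2/3) = nQ / (1·√S) = 0.03 × 369 / (√0.015) = 90.39.
Try y = 4.86 m: A R^(2/3) = 65.31 — short.
Try y = 7.32 m: A R^(2/3) = 109.8 — over.
Try y = 6.26 m: A R^(2/3) = 90.3 — ≈ 90.39.

y_n = 6.26 m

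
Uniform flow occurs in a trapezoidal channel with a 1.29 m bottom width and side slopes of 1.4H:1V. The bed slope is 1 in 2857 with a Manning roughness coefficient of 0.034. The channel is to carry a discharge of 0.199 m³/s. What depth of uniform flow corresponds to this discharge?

y_n = 0.431 m

Manning's equation rearranged: A R^(2/3) = nQ / (1·√S) = 0.034 × 0.199 / (√0.00035) = 0.3616.
Try y = 0.365 m: A R^(2/3) = 0.2666 — low.
Try y = 0.527 m: A R^(2/3) = 0.525 — high.
Try y = 0.431 m: A R^(2/3) = 0.361 — matches.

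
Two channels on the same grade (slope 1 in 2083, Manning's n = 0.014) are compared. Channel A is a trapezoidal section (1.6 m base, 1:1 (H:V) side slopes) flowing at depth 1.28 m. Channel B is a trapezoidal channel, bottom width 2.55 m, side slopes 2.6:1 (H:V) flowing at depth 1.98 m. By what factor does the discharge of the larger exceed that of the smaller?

5.63

Channel A: With bottom width b = 1.6 m and side slope z = 1: A = (b + zy)y = (1.6 + 1×1.28)×1.28 = 3.686 m²; P = b + 2y√(1+z²) = 1.6 + 2×1.28×1.414 = 5.22 m. Hydraulic radius R = A/P = 3.686/5.22 = 0.7062 m. Q_A = (1/0.014)·3.686·0.7062^(2/3)·√0.0004801 = 4.575 m³/s.
Channel B: With bottom width b = 2.55 m and side slope z = 2.6: A = (b + zy)y = (2.55 + 2.6×1.98)×1.98 = 15.24 m²; P = b + 2y√(1+z²) = 2.55 + 2×1.98×2.786 = 13.58 m. Hydraulic radius R = A/P = 15.24/13.58 = 1.122 m. Q_B = (1/0.014)·15.24·1.122^(2/3)·√0.0004801 = 25.76 m³/s.
The larger discharge is 25.76 m³/s and the smaller is 4.575 m³/s; the ratio is 5.63.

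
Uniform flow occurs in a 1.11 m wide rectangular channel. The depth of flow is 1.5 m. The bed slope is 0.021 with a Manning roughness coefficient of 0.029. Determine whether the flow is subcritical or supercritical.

Flow area A = b·y = 1.11 × 1.5 = 1.665 m². Wetted perimeter P = b + 2y = 1.11 + 2×1.5 = 4.11 m.
Hydraulic radius R = A/P = 1.665/4.11 = 0.4051 m.
V = (1/n) R^(2/3) √S = (1/0.029) × 0.4051^(2/3) × √0.021 = 2.736 m/s. Hydraulic depth D_h = A/T = 1.665/1.11 = 1.5 m.
Froude number Fr = V/√(g·D_h) = 2.736/√(9.81×1.5) = 0.713, which is less than 1, so the flow is subcritical.

subcritical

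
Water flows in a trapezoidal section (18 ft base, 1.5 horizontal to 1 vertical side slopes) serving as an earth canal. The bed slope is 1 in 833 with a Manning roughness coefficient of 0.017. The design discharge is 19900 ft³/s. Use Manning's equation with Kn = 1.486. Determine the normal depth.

Manning's equation rearranged: A R^(2/3) = nQ / (1.486·√S) = 0.017 × 19900 / (1.486 × √0.0012) = 6571.
Trying y = 17.4 ft: A R^(2/3) = 3443 — short.
Trying y = 25.9 ft: A R^(2/3) = 8232 — over.
Trying y = 23.4 ft: A R^(2/3) = 6562 — ≈ 6571.

y_n = 23.4 ft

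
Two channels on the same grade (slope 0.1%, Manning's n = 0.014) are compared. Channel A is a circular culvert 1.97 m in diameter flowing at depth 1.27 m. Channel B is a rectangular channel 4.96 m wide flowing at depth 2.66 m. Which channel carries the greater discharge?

Channel A: For a circular section of diameter D = 1.97 m at depth y = 1.27 m, the central angle is θ = 2 arccos(1 − 2y/D) = 3.729 rad. Then A = (D²/8)(θ − sin θ) = 2.078 m² and P = Dθ/2 = 3.673 m. Hydraulic radius R = A/P = 2.078/3.673 = 0.5657 m. Q_A = (1/0.014)·2.078·0.5657^(2/3)·√0.001 = 3.21 m³/s.
Channel B: Flow area A = b·y = 4.96 × 2.66 = 13.19 m². Wetted perimeter P = b + 2y = 4.96 + 2×2.66 = 10.28 m. Hydraulic radius R = A/P = 13.19/10.28 = 1.283 m. Q_B = (1/0.014)·13.19·1.283^(2/3)·√0.001 = 35.2 m³/s.
Q_A = 3.21 m³/s vs Q_B = 35.2 m³/s, so channel B carries more.

channel B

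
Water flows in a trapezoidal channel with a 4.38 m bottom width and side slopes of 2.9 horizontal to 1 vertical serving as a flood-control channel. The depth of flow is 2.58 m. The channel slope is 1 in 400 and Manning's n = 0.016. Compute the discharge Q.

Q = 126 m³/s

With bottom width b = 4.38 m and side slope z = 2.9: A = (b + zy)y = (4.38 + 2.9×2.58)×2.58 = 30.6 m²; P = b + 2y√(1+z²) = 4.38 + 2×2.58×3.068 = 20.21 m.
Hydraulic radius R = A/P = 30.6/20.21 = 1.514 m.
Manning's equation: Q = (1/n) A R^(2/3) S^(1/2) = (1/0.016) × 30.6 × 1.514^(2/3) × 0.0025^(1/2) = 126 m³/s.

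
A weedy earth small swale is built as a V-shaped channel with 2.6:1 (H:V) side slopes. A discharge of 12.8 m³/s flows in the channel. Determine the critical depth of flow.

y_c = 1.38 m

At critical depth, Q² T / (g A³) = 1, i.e. A³/T = Q²/g = 12.8²/9.81 = 16.7.
At y = 1.57 m: A³/T = 32.24 — too large.
At y = 1.1 m: A³/T = 5.444 — too small.
At y = 1.38 m: A³/T = 16.92 — matches.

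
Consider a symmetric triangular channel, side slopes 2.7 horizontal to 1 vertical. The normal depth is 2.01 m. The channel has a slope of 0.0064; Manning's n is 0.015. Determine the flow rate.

For a triangular section with side slope z = 2.7: A = zy² = 2.7×2.01² = 10.91 m²; P = 2y√(1+z²) = 2×2.01×2.879 = 11.57 m.
Hydraulic radius R = A/P = 10.91/11.57 = 0.9424 m.
Manning's equation: Q = (1/n) A R^(2/3) S^(1/2) = (1/0.015) × 10.91 × 0.9424^(2/3) × 0.0064^(1/2) = 55.9 m³/s.

Q = 55.9 m³/s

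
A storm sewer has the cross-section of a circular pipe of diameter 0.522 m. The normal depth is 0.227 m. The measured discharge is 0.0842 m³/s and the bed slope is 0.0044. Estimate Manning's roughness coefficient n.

n = 0.017

For a circular section of diameter D = 0.522 m at depth y = 0.227 m, the central angle is θ = 2 arccos(1 − 2y/D) = 2.88 rad. Then A = (D²/8)(θ − sin θ) = 0.08931 m² and P = Dθ/2 = 0.7518 m.
Hydraulic radius R = A/P = 0.08931/0.7518 = 0.1188 m.
Rearranging Manning's equation: n = (1/Q) A R^(2/3) S^(1/2) = (1/0.0842) × 0.08931 × 0.1188^(2/3) × √0.0044 = 0.017.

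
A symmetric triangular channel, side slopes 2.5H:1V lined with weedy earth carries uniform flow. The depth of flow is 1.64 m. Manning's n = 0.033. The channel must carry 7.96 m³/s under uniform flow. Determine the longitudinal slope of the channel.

S = 0.0022

For a triangular section with side slope z = 2.5: A = zy² = 2.5×1.64² = 6.724 m²; P = 2y√(1+z²) = 2×1.64×2.693 = 8.832 m.
Hydraulic radius R = A/P = 6.724/8.832 = 0.7614 m.
From Manning's equation, S = [nQ / (1 A R^(2/3))]² = [0.033 × 7.96 / (1 × 6.724 × 0.7614^(2/3))]² = 0.0022.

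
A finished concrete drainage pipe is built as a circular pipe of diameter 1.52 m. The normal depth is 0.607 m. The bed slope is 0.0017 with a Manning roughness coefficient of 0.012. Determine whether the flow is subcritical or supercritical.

For a circular section of diameter D = 1.52 m at depth y = 0.607 m, the central angle is θ = 2 arccos(1 − 2y/D) = 2.736 rad. Then A = (D²/8)(θ − sin θ) = 0.6763 m² and P = Dθ/2 = 2.08 m.
Hydraulic radius R = A/P = 0.6763/2.08 = 0.3252 m.
V = (1/n) R^(2/3) √S = (1/0.012) × 0.3252^(2/3) × √0.0017 = 1.625 m/s. Hydraulic depth D_h = A/T = 0.6763/1.489 = 0.4542 m.
Froude number Fr = V/√(g·D_h) = 1.625/√(9.81×0.4542) = 0.77, which is less than 1, so the flow is subcritical.

subcritical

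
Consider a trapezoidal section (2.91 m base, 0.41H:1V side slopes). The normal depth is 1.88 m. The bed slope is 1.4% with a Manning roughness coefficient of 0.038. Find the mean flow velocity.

With bottom width b = 2.91 m and side slope z = 0.41: A = (b + zy)y = (2.91 + 0.41×1.88)×1.88 = 6.92 m²; P = b + 2y√(1+z²) = 2.91 + 2×1.88×1.081 = 6.974 m.
Hydraulic radius R = A/P = 6.92/6.974 = 0.9923 m.
From Manning's equation, V = (1/n) R^(2/3) S^(1/2) = (1/0.038) × 0.9923^(2/3) × 0.014^(1/2) = 3.1 m/s.

V = 3.1 m/s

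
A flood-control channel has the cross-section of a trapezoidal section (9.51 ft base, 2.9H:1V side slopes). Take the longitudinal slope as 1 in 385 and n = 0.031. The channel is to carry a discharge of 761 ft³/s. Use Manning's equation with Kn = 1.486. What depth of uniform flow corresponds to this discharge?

Manning's equation rearranged: A R^(2/3) = nQ / (1.486·√S) = 0.031 × 761 / (1.486 × √0.002597) = 311.5.
Try y = 4.23 ft: A R^(2/3) = 174.1 — short.
Try y = 6.28 ft: A R^(2/3) = 410.8 — over.
Try y = 5.54 ft: A R^(2/3) = 311.4 — ≈ 311.5.

y_n = 5.54 ft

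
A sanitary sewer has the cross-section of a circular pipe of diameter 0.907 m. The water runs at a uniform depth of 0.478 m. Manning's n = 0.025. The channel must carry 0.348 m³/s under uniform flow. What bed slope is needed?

For a circular section of diameter D = 0.907 m at depth y = 0.478 m, the central angle is θ = 2 arccos(1 − 2y/D) = 3.25 rad. Then A = (D²/8)(θ − sin θ) = 0.3453 m² and P = Dθ/2 = 1.474 m.
Hydraulic radius R = A/P = 0.3453/1.474 = 0.2343 m.
From Manning's equation, S = [nQ / (1 A R^(2/3))]² = [0.025 × 0.348 / (1 × 0.3453 × 0.2343^(2/3))]² = 0.0044.

S = 0.0044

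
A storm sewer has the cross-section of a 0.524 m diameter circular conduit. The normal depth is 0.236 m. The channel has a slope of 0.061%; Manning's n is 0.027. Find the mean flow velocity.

For a circular section of diameter D = 0.524 m at depth y = 0.236 m, the central angle is θ = 2 arccos(1 − 2y/D) = 2.943 rad. Then A = (D²/8)(θ − sin θ) = 0.09422 m² and P = Dθ/2 = 0.771 m.
Hydraulic radius R = A/P = 0.09422/0.771 = 0.1222 m.
From Manning's equation, V = (1/n) R^(2/3) S^(1/2) = (1/0.027) × 0.1222^(2/3) × 0.00061^(1/2) = 0.225 m/s.

V = 0.225 m/s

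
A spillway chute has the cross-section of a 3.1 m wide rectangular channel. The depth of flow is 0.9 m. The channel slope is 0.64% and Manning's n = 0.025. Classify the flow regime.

subcritical

Flow area A = b·y = 3.1 × 0.9 = 2.79 m². Wetted perimeter P = b + 2y = 3.1 + 2×0.9 = 4.9 m.
Hydraulic radius R = A/P = 2.79/4.9 = 0.5694 m.
V = (1/n) R^(2/3) √S = (1/0.025) × 0.5694^(2/3) × √0.0064 = 2.198 m/s. Hydraulic depth D_h = A/T = 2.79/3.1 = 0.9 m.
Froude number Fr = V/√(g·D_h) = 2.198/√(9.81×0.9) = 0.74, which is less than 1, so the flow is subcritical.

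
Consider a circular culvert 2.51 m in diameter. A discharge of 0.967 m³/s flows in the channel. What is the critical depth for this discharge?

At critical depth, Q² T / (g A³) = 1, i.e. A³/T = Q²/g = 0.967²/9.81 = 0.09532.
Trying y = 0.32 m: A³/T = 0.02962 — too small.
Trying y = 0.494 m: A³/T = 0.1635 — too large.
Trying y = 0.431 m: A³/T = 0.09573 — matches.

y_c = 0.431 m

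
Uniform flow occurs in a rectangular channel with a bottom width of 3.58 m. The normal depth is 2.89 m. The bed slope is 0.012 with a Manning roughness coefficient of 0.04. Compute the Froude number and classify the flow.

subcritical

Flow area A = b·y = 3.58 × 2.89 = 10.35 m². Wetted perimeter P = b + 2y = 3.58 + 2×2.89 = 9.36 m.
Hydraulic radius R = A/P = 10.35/9.36 = 1.105 m.
V = (1/n) R^(2/3) √S = (1/0.04) × 1.105^(2/3) × √0.012 = 2.928 m/s. Hydraulic depth D_h = A/T = 10.35/3.58 = 2.89 m.
Froude number Fr = V/√(g·D_h) = 2.928/√(9.81×2.89) = 0.55, which is less than 1, so the flow is subcritical.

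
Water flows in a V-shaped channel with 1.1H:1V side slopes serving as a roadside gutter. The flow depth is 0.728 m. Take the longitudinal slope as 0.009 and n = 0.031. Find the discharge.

For a triangular section with side slope z = 1.1: A = zy² = 1.1×0.728² = 0.583 m²; P = 2y√(1+z²) = 2×0.728×1.487 = 2.164 m.
Hydraulic radius R = A/P = 0.583/2.164 = 0.2693 m.
Manning's equation: Q = (1/n) A R^(2/3) S^(1/2) = (1/0.031) × 0.583 × 0.2693^(2/3) × 0.009^(1/2) = 0.744 m³/s.

Q = 0.744 m³/s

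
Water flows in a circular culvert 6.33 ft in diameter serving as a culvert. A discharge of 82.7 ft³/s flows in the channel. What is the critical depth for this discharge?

y_c = 2.4 ft

At critical depth, Q² T / (g A³) = 1, i.e. A³/T = Q²/g = 82.7²/32.2 = 212.4.
Try y = 2.78 ft: A³/T = 374.8 — high.
Try y = 2.03 ft: A³/T = 111.7 — low.
Try y = 2.4 ft: A³/T = 213.2 — ≈ 212.4.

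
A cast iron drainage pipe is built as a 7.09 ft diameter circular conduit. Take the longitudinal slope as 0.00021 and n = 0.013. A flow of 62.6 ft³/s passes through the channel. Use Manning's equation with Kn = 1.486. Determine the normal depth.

y_n = 4.18 ft

Manning's equation rearranged: A R^(2/3) = nQ / (1.486·√S) = 0.013 × 62.6 / (1.486 × √0.00021) = 37.79.
Try y = 4.93 ft: A R^(2/3) = 47.99 — too large.
Try y = 2.87 ft: A R^(2/3) = 19.91 — too small.
Try y = 4.18 ft: A R^(2/3) = 37.81 — matches.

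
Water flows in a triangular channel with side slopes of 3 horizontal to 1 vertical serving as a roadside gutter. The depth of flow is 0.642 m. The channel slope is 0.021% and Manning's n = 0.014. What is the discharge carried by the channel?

Q = 0.579 m³/s

For a triangular section with side slope z = 3: A = zy² = 3×0.642² = 1.236 m²; P = 2y√(1+z²) = 2×0.642×3.162 = 4.06 m.
Hydraulic radius R = A/P = 1.236/4.06 = 0.3045 m.
Manning's equation: Q = (1/n) A R^(2/3) S^(1/2) = (1/0.014) × 1.236 × 0.3045^(2/3) × 0.00021^(1/2) = 0.579 m³/s.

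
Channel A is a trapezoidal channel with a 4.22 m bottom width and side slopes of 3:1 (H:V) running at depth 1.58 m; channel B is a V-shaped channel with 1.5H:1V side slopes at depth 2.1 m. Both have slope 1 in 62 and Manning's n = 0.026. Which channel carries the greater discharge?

channel A

Channel A: With bottom width b = 4.22 m and side slope z = 3: A = (b + zy)y = (4.22 + 3×1.58)×1.58 = 14.16 m²; P = b + 2y√(1+z²) = 4.22 + 2×1.58×3.162 = 14.21 m. Hydraulic radius R = A/P = 14.16/14.21 = 0.9961 m. Q_A = (1/0.026)·14.16·0.9961^(2/3)·√0.01613 = 68.97 m³/s.
Channel B: For a triangular section with side slope z = 1.5: A = zy² = 1.5×2.1² = 6.615 m²; P = 2y√(1+z²) = 2×2.1×1.803 = 7.572 m. Hydraulic radius R = A/P = 6.615/7.572 = 0.8737 m. Q_B = (1/0.026)·6.615·0.8737^(2/3)·√0.01613 = 29.53 m³/s.
Q_A = 68.97 m³/s vs Q_B = 29.53 m³/s, so channel A carries more.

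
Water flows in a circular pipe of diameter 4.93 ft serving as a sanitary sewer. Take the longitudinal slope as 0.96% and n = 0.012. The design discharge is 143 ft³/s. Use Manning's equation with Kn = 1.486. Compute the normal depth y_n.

Manning's equation rearranged: A R^(2/3) = nQ / (1.486·√S) = 0.012 × 143 / (1.486 × √0.0096) = 11.79.
Trying y = 3.08 ft: A R^(2/3) = 15.67 — too large.
Trying y = 1.76 ft: A R^(2/3) = 5.989 — too small.
Trying y = 2.57 ft: A R^(2/3) = 11.77 — matches.

y_n = 2.57 ft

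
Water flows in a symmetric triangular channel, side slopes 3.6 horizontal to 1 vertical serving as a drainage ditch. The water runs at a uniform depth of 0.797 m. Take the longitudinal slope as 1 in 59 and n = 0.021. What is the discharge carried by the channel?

For a triangular section with side slope z = 3.6: A = zy² = 3.6×0.797² = 2.287 m²; P = 2y√(1+z²) = 2×0.797×3.736 = 5.956 m.
Hydraulic radius R = A/P = 2.287/5.956 = 0.384 m.
Manning's equation: Q = (1/n) A R^(2/3) S^(1/2) = (1/0.021) × 2.287 × 0.384^(2/3) × 0.01695^(1/2) = 7.49 m³/s.

Q = 7.49 m³/s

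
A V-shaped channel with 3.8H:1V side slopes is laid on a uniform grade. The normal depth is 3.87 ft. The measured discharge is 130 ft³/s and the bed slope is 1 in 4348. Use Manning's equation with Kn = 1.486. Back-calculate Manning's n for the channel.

For a triangular section with side slope z = 3.8: A = zy² = 3.8×3.87² = 56.91 ft²; P = 2y√(1+z²) = 2×3.87×3.929 = 30.41 ft.
Hydraulic radius R = A/P = 56.91/30.41 = 1.871 ft.
Rearranging Manning's equation: n = (1.486/Q) A R^(2/3) S^(1/2) = (1.486/130) × 56.91 × 1.871^(2/3) × √0.00023 = 0.015.

n = 0.015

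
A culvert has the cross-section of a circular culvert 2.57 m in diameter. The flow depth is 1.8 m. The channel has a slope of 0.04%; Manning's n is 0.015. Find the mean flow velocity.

For a circular section of diameter D = 2.57 m at depth y = 1.8 m, the central angle is θ = 2 arccos(1 − 2y/D) = 3.966 rad. Then A = (D²/8)(θ − sin θ) = 3.881 m² and P = Dθ/2 = 5.097 m.
Hydraulic radius R = A/P = 3.881/5.097 = 0.7615 m.
From Manning's equation, V = (1/n) R^(2/3) S^(1/2) = (1/0.015) × 0.7615^(2/3) × 0.0004^(1/2) = 1.11 m/s.

V = 1.11 m/s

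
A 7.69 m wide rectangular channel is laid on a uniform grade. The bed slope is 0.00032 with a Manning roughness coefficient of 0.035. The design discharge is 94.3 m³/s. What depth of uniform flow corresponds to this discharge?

Manning's equation rearranged: A R^(2/3) = nQ / (1·√S) = 0.035 × 94.3 / (√0.00032) = 184.5.
At y = 10.2 m: A R^(2/3) = 155.5 — too small.
At y = 11.8 m: A R^(2/3) = 184.5 — ≈ 184.5.

y_n = 11.8 m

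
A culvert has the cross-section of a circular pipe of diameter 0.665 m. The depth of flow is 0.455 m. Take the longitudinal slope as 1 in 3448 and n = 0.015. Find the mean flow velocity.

V = 0.382 m/s

For a circular section of diameter D = 0.665 m at depth y = 0.455 m, the central angle is θ = 2 arccos(1 − 2y/D) = 3.896 rad. Then A = (D²/8)(θ − sin θ) = 0.2532 m² and P = Dθ/2 = 1.295 m.
Hydraulic radius R = A/P = 0.2532/1.295 = 0.1955 m.
From Manning's equation, V = (1/n) R^(2/3) S^(1/2) = (1/0.015) × 0.1955^(2/3) × 0.00029^(1/2) = 0.382 m/s.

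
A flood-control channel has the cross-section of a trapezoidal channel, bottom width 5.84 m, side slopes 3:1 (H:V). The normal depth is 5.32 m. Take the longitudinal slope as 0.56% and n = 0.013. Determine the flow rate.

Q = 1370 m³/s

With bottom width b = 5.84 m and side slope z = 3: A = (b + zy)y = (5.84 + 3×5.32)×5.32 = 116 m²; P = b + 2y√(1+z²) = 5.84 + 2×5.32×3.162 = 39.49 m.
Hydraulic radius R = A/P = 116/39.49 = 2.937 m.
Manning's equation: Q = (1/n) A R^(2/3) S^(1/2) = (1/0.013) × 116 × 2.937^(2/3) × 0.0056^(1/2) = 1370 m³/s.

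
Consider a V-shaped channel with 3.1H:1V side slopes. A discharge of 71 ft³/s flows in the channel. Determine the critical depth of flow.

At critical depth, Q² T / (g A³) = 1, i.e. A³/T = Q²/g = 71²/32.2 = 156.6.
Try y = 2.35 ft: A³/T = 344.4 — too large.
Try y = 1.58 ft: A³/T = 47.31 — too small.
Try y = 2.01 ft: A³/T = 157.6 — ≈ 156.6.

y_c = 2.01 ft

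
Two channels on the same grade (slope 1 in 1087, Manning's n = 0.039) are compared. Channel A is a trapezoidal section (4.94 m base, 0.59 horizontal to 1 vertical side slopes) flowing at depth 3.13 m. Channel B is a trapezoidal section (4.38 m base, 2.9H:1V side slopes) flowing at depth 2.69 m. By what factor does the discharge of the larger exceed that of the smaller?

1.44

Channel A: With bottom width b = 4.94 m and side slope z = 0.59: A = (b + zy)y = (4.94 + 0.59×3.13)×3.13 = 21.24 m²; P = b + 2y√(1+z²) = 4.94 + 2×3.13×1.161 = 12.21 m. Hydraulic radius R = A/P = 21.24/12.21 = 1.74 m. Q_A = (1/0.039)·21.24·1.74^(2/3)·√0.00092 = 23.9 m³/s.
Channel B: With bottom width b = 4.38 m and side slope z = 2.9: A = (b + zy)y = (4.38 + 2.9×2.69)×2.69 = 32.77 m²; P = b + 2y√(1+z²) = 4.38 + 2×2.69×3.068 = 20.88 m. Hydraulic radius R = A/P = 32.77/20.88 = 1.569 m. Q_B = (1/0.039)·32.77·1.569^(2/3)·√0.00092 = 34.41 m³/s.
The larger discharge is 34.41 m³/s and the smaller is 23.9 m³/s; the ratio is 1.44.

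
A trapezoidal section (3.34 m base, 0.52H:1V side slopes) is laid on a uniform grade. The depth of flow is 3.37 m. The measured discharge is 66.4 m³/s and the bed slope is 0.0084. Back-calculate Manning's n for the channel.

With bottom width b = 3.34 m and side slope z = 0.52: A = (b + zy)y = (3.34 + 0.52×3.37)×3.37 = 17.16 m²; P = b + 2y√(1+z²) = 3.34 + 2×3.37×1.127 = 10.94 m.
Hydraulic radius R = A/P = 17.16/10.94 = 1.569 m.
Rearranging Manning's equation: n = (1/Q) A R^(2/3) S^(1/2) = (1/66.4) × 17.16 × 1.569^(2/3) × √0.0084 = 0.032.

n = 0.032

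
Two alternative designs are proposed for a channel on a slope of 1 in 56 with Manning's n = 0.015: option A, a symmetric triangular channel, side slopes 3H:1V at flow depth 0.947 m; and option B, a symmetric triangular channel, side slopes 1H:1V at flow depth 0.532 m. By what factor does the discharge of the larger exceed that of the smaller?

17

Channel A: For a triangular section with side slope z = 3: A = zy² = 3×0.947² = 2.69 m²; P = 2y√(1+z²) = 2×0.947×3.162 = 5.989 m. Hydraulic radius R = A/P = 2.69/5.989 = 0.4492 m. Q_A = (1/0.015)·2.69·0.4492^(2/3)·√0.01786 = 14.06 m³/s.
Channel B: For a triangular section with side slope z = 1: A = zy² = 1×0.532² = 0.283 m²; P = 2y√(1+z²) = 2×0.532×1.414 = 1.505 m. Hydraulic radius R = A/P = 0.283/1.505 = 0.1881 m. Q_B = (1/0.015)·0.283·0.1881^(2/3)·√0.01786 = 0.8277 m³/s.
The larger discharge is 14.06 m³/s and the smaller is 0.8277 m³/s; the ratio is 17.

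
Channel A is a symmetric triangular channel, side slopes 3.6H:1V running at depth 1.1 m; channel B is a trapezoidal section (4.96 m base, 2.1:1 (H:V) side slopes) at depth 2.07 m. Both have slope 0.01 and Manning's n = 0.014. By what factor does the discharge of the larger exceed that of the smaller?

8.13

Channel A: For a triangular section with side slope z = 3.6: A = zy² = 3.6×1.1² = 4.356 m²; P = 2y√(1+z²) = 2×1.1×3.736 = 8.22 m. Hydraulic radius R = A/P = 4.356/8.22 = 0.5299 m. Q_A = (1/0.014)·4.356·0.5299^(2/3)·√0.01 = 20.38 m³/s.
Channel B: With bottom width b = 4.96 m and side slope z = 2.1: A = (b + zy)y = (4.96 + 2.1×2.07)×2.07 = 19.27 m²; P = b + 2y√(1+z²) = 4.96 + 2×2.07×2.326 = 14.59 m. Hydraulic radius R = A/P = 19.27/14.59 = 1.321 m. Q_B = (1/0.014)·19.27·1.321^(2/3)·√0.01 = 165.6 m³/s.
The larger discharge is 165.6 m³/s and the smaller is 20.38 m³/s; the ratio is 8.13.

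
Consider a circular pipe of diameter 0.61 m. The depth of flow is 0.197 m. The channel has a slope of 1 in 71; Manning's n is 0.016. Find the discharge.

Q = 0.14 m³/s

For a circular section of diameter D = 0.61 m at depth y = 0.197 m, the central angle is θ = 2 arccos(1 − 2y/D) = 2.418 rad. Then A = (D²/8)(θ − sin θ) = 0.08165 m² and P = Dθ/2 = 0.7374 m.
Hydraulic radius R = A/P = 0.08165/0.7374 = 0.1107 m.
Manning's equation: Q = (1/n) A R^(2/3) S^(1/2) = (1/0.016) × 0.08165 × 0.1107^(2/3) × 0.01408^(1/2) = 0.14 m³/s.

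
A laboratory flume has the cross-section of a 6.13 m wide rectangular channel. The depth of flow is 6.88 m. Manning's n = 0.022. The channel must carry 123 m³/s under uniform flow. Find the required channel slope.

Flow area A = b·y = 6.13 × 6.88 = 42.17 m². Wetted perimeter P = b + 2y = 6.13 + 2×6.88 = 19.89 m.
Hydraulic radius R = A/P = 42.17/19.89 = 2.12 m.
From Manning's equation, S = [nQ / (1 A R^(2/3))]² = [0.022 × 123 / (1 × 42.17 × 2.12^(2/3))]² = 0.00151.

S = 0.00151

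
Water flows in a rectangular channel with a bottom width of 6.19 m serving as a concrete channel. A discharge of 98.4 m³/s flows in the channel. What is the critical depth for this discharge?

For a rectangular channel, critical depth y_c = (q²/g)^(1/3) where q = Q/b = 98.4/6.19 = 15.9 m²/s.
So y_c = (15.9²/9.81)^(1/3) = 2.95 m.

y_c = 2.95 m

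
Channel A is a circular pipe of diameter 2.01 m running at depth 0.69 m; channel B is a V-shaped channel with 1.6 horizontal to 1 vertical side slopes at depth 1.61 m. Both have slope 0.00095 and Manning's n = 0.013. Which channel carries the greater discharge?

Channel A: For a circular section of diameter D = 2.01 m at depth y = 0.69 m, the central angle is θ = 2 arccos(1 − 2y/D) = 2.504 rad. Then A = (D²/8)(θ − sin θ) = 0.9639 m² and P = Dθ/2 = 2.517 m. Hydraulic radius R = A/P = 0.9639/2.517 = 0.383 m. Q_A = (1/0.013)·0.9639·0.383^(2/3)·√0.00095 = 1.205 m³/s.
Channel B: For a triangular section with side slope z = 1.6: A = zy² = 1.6×1.61² = 4.147 m²; P = 2y√(1+z²) = 2×1.61×1.887 = 6.075 m. Hydraulic radius R = A/P = 4.147/6.075 = 0.6826 m. Q_B = (1/0.013)·4.147·0.6826^(2/3)·√0.00095 = 7.623 m³/s.
Q_A = 1.205 m³/s vs Q_B = 7.623 m³/s, so channel B carries more.

channel B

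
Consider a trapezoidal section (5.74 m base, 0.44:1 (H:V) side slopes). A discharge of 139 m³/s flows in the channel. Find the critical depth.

y_c = 3.55 m

At critical depth, Q² T / (g A³) = 1, i.e. A³/T = Q²/g = 139²/9.81 = 1970.
Trying y = 4.33 m: A³/T = 3798 — too large.
Trying y = 2.94 m: A³/T = 1062 — too small.
Trying y = 3.55 m: A³/T = 1965 — close enough.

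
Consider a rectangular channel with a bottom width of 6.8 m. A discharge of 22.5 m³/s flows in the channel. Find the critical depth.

y_c = 1.04 m

For a rectangular channel, critical depth y_c = (q²/g)^(1/3) where q = Q/b = 22.5/6.8 = 3.309 m²/s.
So y_c = (3.309²/9.81)^(1/3) = 1.04 m.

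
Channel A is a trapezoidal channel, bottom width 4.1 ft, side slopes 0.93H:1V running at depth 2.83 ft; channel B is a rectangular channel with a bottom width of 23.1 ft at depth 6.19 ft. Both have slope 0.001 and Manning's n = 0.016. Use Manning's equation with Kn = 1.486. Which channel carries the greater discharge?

channel B

Channel A: With bottom width b = 4.1 ft and side slope z = 0.93: A = (b + zy)y = (4.1 + 0.93×2.83)×2.83 = 19.05 ft²; P = b + 2y√(1+z²) = 4.1 + 2×2.83×1.366 = 11.83 ft. Hydraulic radius R = A/P = 19.05/11.83 = 1.611 ft. Q_A = (1.486/0.016)·19.05·1.611^(2/3)·√0.001 = 76.88 ft³/s.
Channel B: Flow area A = b·y = 23.1 × 6.19 = 143 ft². Wetted perimeter P = b + 2y = 23.1 + 2×6.19 = 35.48 ft. Hydraulic radius R = A/P = 143/35.48 = 4.03 ft. Q_B = (1.486/0.016)·143·4.03^(2/3)·√0.001 = 1064 ft³/s.
Q_A = 76.88 ft³/s vs Q_B = 1064 ft³/s, so channel B carries more.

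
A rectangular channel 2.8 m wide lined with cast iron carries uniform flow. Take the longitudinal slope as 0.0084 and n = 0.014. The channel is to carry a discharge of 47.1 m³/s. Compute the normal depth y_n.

Manning's equation rearranged: A R^(2/3) = nQ / (1·√S) = 0.014 × 47.1 / (√0.0084) = 7.195.
At y = 1.95 m: A R^(2/3) = 4.764 — short.
At y = 3.3 m: A R^(2/3) = 9.135 — over.
At y = 2.71 m: A R^(2/3) = 7.194 — ≈ 7.195.

y_n = 2.71 m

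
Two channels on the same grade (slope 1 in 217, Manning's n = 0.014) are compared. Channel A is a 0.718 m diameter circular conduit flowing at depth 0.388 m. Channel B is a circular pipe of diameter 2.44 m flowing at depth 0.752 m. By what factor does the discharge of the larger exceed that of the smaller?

9.46

Channel A: For a circular section of diameter D = 0.718 m at depth y = 0.388 m, the central angle is θ = 2 arccos(1 − 2y/D) = 3.303 rad. Then A = (D²/8)(θ − sin θ) = 0.2232 m² and P = Dθ/2 = 1.186 m. Hydraulic radius R = A/P = 0.2232/1.186 = 0.1883 m. Q_A = (1/0.014)·0.2232·0.1883^(2/3)·√0.004608 = 0.3556 m³/s.
Channel B: For a circular section of diameter D = 2.44 m at depth y = 0.752 m, the central angle is θ = 2 arccos(1 − 2y/D) = 2.354 rad. Then A = (D²/8)(θ − sin θ) = 1.225 m² and P = Dθ/2 = 2.872 m. Hydraulic radius R = A/P = 1.225/2.872 = 0.4264 m. Q_B = (1/0.014)·1.225·0.4264^(2/3)·√0.004608 = 3.364 m³/s.
The larger discharge is 3.364 m³/s and the smaller is 0.3556 m³/s; the ratio is 9.46.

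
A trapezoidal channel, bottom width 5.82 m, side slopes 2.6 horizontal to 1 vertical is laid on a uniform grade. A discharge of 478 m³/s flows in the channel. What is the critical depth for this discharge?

At critical depth, Q² T / (g A³) = 1, i.e. A³/T = Q²/g = 478²/9.81 = 23290.
Trying y = 4.15 m: A³/T = 11950 — too small.
Trying y = 5.39 m: A³/T = 36100 — too large.
Trying y = 4.86 m: A³/T = 23210 — ≈ 23290.

y_c = 4.86 m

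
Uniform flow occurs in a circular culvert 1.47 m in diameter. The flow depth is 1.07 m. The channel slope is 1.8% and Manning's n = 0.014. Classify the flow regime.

For a circular section of diameter D = 1.47 m at depth y = 1.07 m, the central angle is θ = 2 arccos(1 − 2y/D) = 4.088 rad. Then A = (D²/8)(θ − sin θ) = 1.323 m² and P = Dθ/2 = 3.005 m.
Hydraulic radius R = A/P = 1.323/3.005 = 0.4404 m.
V = (1/n) R^(2/3) √S = (1/0.014) × 0.4404^(2/3) × √0.018 = 5.548 m/s. Hydraulic depth D_h = A/T = 1.323/1.308 = 1.011 m.
Froude number Fr = V/√(g·D_h) = 5.548/√(9.81×1.011) = 1.76, which is greater than 1, so the flow is supercritical.

supercritical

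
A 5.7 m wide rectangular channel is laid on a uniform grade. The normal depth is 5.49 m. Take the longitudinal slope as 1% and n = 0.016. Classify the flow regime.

Flow area A = b·y = 5.7 × 5.49 = 31.29 m². Wetted perimeter P = b + 2y = 5.7 + 2×5.49 = 16.68 m.
Hydraulic radius R = A/P = 31.29/16.68 = 1.876 m.
V = (1/n) R^(2/3) √S = (1/0.016) × 1.876^(2/3) × √0.01 = 9.507 m/s. Hydraulic depth D_h = A/T = 31.29/5.7 = 5.49 m.
Froude number Fr = V/√(g·D_h) = 9.507/√(9.81×5.49) = 1.3, which is greater than 1, so the flow is supercritical.

supercritical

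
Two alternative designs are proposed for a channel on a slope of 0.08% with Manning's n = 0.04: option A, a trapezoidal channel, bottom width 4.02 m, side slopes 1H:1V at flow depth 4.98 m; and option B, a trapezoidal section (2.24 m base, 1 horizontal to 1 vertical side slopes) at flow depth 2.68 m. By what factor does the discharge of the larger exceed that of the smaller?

5.11

Channel A: With bottom width b = 4.02 m and side slope z = 1: A = (b + zy)y = (4.02 + 1×4.98)×4.98 = 44.82 m²; P = b + 2y√(1+z²) = 4.02 + 2×4.98×1.414 = 18.11 m. Hydraulic radius R = A/P = 44.82/18.11 = 2.475 m. Q_A = (1/0.04)·44.82·2.475^(2/3)·√0.0008 = 58 m³/s.
Channel B: With bottom width b = 2.24 m and side slope z = 1: A = (b + zy)y = (2.24 + 1×2.68)×2.68 = 13.19 m²; P = b + 2y√(1+z²) = 2.24 + 2×2.68×1.414 = 9.82 m. Hydraulic radius R = A/P = 13.19/9.82 = 1.343 m. Q_B = (1/0.04)·13.19·1.343^(2/3)·√0.0008 = 11.35 m³/s.
The larger discharge is 58 m³/s and the smaller is 11.35 m³/s; the ratio is 5.11.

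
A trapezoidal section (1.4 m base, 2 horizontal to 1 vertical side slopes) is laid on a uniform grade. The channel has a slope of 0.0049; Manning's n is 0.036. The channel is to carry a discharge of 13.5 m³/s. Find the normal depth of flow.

y_n = 1.63 m

Manning's equation rearranged: A R^(2/3) = nQ / (1·√S) = 0.036 × 13.5 / (√0.0049) = 6.943.
Try y = 1.77 m: A R^(2/3) = 8.382 — high.
Try y = 1.63 m: A R^(2/3) = 6.944 — close enough.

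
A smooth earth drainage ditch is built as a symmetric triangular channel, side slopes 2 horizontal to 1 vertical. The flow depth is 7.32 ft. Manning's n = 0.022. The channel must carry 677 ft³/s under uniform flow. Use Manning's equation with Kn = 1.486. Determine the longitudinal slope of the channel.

For a triangular section with side slope z = 2: A = zy² = 2×7.32² = 107.2 ft²; P = 2y√(1+z²) = 2×7.32×2.236 = 32.74 ft.
Hydraulic radius R = A/P = 107.2/32.74 = 3.274 ft.
From Manning's equation, S = [nQ / (1.486 A R^(2/3))]² = [0.022 × 677 / (1.486 × 107.2 × 3.274^(2/3))]² = 0.0018.

S = 0.0018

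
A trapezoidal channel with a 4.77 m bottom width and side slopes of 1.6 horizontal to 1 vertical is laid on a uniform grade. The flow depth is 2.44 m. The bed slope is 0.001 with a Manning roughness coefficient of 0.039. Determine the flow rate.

Q = 22.6 m³/s

With bottom width b = 4.77 m and side slope z = 1.6: A = (b + zy)y = (4.77 + 1.6×2.44)×2.44 = 21.16 m²; P = b + 2y√(1+z²) = 4.77 + 2×2.44×1.887 = 13.98 m.
Hydraulic radius R = A/P = 21.16/13.98 = 1.514 m.
Manning's equation: Q = (1/n) A R^(2/3) S^(1/2) = (1/0.039) × 21.16 × 1.514^(2/3) × 0.001^(1/2) = 22.6 m³/s.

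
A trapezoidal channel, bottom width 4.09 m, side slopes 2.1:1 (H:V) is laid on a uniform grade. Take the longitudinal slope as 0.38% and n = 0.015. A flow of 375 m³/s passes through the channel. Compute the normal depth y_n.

y_n = 4.14 m

Manning's equation rearranged: A R^(2/3) = nQ / (1·√S) = 0.015 × 375 / (√0.0038) = 91.25.
Try y = 2.94 m: A R^(2/3) = 42.96 — short.
Try y = 5.08 m: A R^(2/3) = 145.5 — over.
Try y = 4.14 m: A R^(2/3) = 91.33 — ≈ 91.25.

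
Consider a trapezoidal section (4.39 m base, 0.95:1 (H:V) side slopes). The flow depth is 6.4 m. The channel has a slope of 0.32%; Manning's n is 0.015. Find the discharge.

With bottom width b = 4.39 m and side slope z = 0.95: A = (b + zy)y = (4.39 + 0.95×6.4)×6.4 = 67.01 m²; P = b + 2y√(1+z²) = 4.39 + 2×6.4×1.379 = 22.05 m.
Hydraulic radius R = A/P = 67.01/22.05 = 3.04 m.
Manning's equation: Q = (1/n) A R^(2/3) S^(1/2) = (1/0.015) × 67.01 × 3.04^(2/3) × 0.0032^(1/2) = 530 m³/s.

Q = 530 m³/s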